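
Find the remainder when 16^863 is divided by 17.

16

By repeated squaring mod 17: 16^1≡16, 16^2≡1, 16^4≡1, 16^8≡1, 16^16≡1, 16^32≡1, 16^64≡1, 16^128≡1, 16^256≡1, 16^512≡1.
Since 863 = 1 + 2 + 4 + 8 + 16 + 64 + 256 + 512 in binary, 16^863 ≡ 16·1·1·1·1·1·1·1 ≡ 16 (mod 17).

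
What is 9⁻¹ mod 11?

5

9·5 = 45 = 4·11 + 1, so 9⁻¹ ≡ 5 (mod 11).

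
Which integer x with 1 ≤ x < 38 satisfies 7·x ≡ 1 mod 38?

11

38 = 5·7 + 3
7 = 2·3 + 1
3 = 3·1 + 0
Back-substituting gives 7·11 ≡ 1 (mod 38).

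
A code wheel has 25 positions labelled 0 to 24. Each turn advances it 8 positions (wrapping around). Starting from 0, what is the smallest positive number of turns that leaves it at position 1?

22

8·22 = 176 = 7·25 + 1, so 8⁻¹ ≡ 22 (mod 25).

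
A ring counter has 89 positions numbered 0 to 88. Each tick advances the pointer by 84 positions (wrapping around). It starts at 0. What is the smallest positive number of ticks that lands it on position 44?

9

The inverse of 84 mod 89 is 71 (since 84·71 = 5964 ≡ 1).
Multiplying both sides by 71: x ≡ 71·44 = 3124 ≡ 9 (mod 89).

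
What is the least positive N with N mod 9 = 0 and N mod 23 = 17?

Since 23·2 ≡ 1 (mod 9), take x = 17 + 23·((0−17)·2 mod 9) = 17 + 23·2 = 63.
Check: 63 mod 9 = 0, 63 mod 23 = 17.

63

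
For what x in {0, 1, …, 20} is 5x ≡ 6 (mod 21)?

18

5⁻¹ ≡ 17 (mod 21) because 5·17 = 85 = 4·21 + 1.
So x ≡ 17·6 = 102 ≡ 18 (mod 21).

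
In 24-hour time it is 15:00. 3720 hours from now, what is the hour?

15

Dividing 3720 by 24 gives quotient 155 and remainder 0.
(15 + 0) mod 24 = 15.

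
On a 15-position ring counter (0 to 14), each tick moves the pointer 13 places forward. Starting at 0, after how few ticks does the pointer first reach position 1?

7

13⁻¹ ≡ 7 (mod 15) because 13·7 = 91 = 6·15 + 1.
So x ≡ 7·1 = 7 ≡ 7 (mod 15).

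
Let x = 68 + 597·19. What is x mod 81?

597·19 = 11343.
11343 = 140·81 + 3, so 11343 mod 81 = 3.
(68 + 3) mod 81 = 71.

71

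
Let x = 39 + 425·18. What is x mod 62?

425·18 = 7650.
7650 = 123·62 + 24, so 7650 mod 62 = 24.
(39 + 24) mod 62 = 1.

1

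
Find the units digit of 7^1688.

Last digits of 7^n: 7, 9, 3, 1 (period 4).
1688 mod 4 = 0, so the last digit matches 7^4 = 1.

1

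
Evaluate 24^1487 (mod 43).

Successive squares of 24 mod 43: 24^1≡24, 24^2≡17, 24^4≡31, 24^8≡15, 24^16≡10, 24^32≡14, 24^64≡24, 24^128≡17, 24^256≡31, 24^512≡15, 24^1024≡10.
Since 1487 = 1 + 2 + 4 + 8 + 64 + 128 + 256 + 1024 in binary, 24^1487 ≡ 24·17·31·15·24·17·31·10 ≡ 25 (mod 43).

25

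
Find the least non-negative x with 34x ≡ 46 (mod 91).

87

The inverse of 34 mod 91 is 83 (since 34·83 = 2822 ≡ 1).
So x ≡ 83·46 = 3818 ≡ 87 (mod 91).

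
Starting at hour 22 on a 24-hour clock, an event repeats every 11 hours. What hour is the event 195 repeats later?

7

195·11 = 2145.
Dividing 2145 by 24 gives quotient 89 and remainder 9.
(22 + 9) mod 24 = 7.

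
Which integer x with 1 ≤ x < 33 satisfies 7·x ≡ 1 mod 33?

19

33 = 4·7 + 5
7 = 1·5 + 2
5 = 2·2 + 1
2 = 2·1 + 0
Back-substituting gives 7·19 ≡ 1 (mod 33).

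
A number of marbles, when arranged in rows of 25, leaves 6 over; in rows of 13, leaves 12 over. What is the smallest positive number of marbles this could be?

x ≡ 12 (mod 13) gives x ∈ {12, 25, 38, 51, 64, 77, 90, 103, …}.
The first of these with x mod 25 = 6 is 181.

181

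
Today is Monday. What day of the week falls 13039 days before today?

13039 = 1862·7 + 5, so 13039 mod 7 = 5.
Monday − 5 days → Wednesday.

Wednesday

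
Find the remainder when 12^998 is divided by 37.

Successive squares of 12 mod 37: 12^1≡12, 12^2≡33, 12^4≡16, 12^8≡34, 12^16≡9, 12^32≡7, 12^64≡12, 12^128≡33, 12^256≡16, 12^512≡34.
998 = 2 + 4 + 32 + 64 + 128 + 256 + 512, so 12^998 ≡ 33·16·7·12·33·16·34 ≡ 34 (mod 37).

34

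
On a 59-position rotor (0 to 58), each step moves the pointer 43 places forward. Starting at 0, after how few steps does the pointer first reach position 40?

27

43⁻¹ ≡ 11 (mod 59) because 43·11 = 473 = 8·59 + 1.
Multiplying both sides by 11: x ≡ 11·40 = 440 ≡ 27 (mod 59).
Check: 43·27 = 1161 = 19·59 + 40.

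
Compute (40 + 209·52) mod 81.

209·52 = 10868.
Dividing 10868 by 81 gives quotient 134 and remainder 14.
(40 + 14) mod 81 = 54.

54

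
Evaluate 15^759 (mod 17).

Square-and-reduce mod 17: 15^1≡15, 15^2≡4, 15^4≡16, 15^8≡1, 15^16≡1, 15^32≡1, 15^64≡1, 15^128≡1, 15^256≡1, 15^512≡1.
759 = 1 + 2 + 4 + 16 + 32 + 64 + 128 + 512, so 15^759 ≡ 15·4·16·1·1·1·1·1 ≡ 8 (mod 17).

8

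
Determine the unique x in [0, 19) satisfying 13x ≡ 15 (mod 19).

7

The inverse of 13 mod 19 is 3 (since 13·3 = 39 ≡ 1).
Multiplying both sides by 3: x ≡ 3·15 = 45 ≡ 7 (mod 19).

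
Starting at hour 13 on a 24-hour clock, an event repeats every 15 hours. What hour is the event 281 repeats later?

4

281·15 = 4215.
4215 = 175·24 + 15, so 4215 mod 24 = 15.
(13 + 15) mod 24 = 4.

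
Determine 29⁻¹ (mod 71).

49

71 = 2·29 + 13
29 = 2·13 + 3
13 = 4·3 + 1
3 = 3·1 + 0
Back-substituting gives 29·49 ≡ 1 (mod 71).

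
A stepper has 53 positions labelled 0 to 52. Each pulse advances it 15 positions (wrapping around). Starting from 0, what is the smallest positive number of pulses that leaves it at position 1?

15·46 = 690 = 13·53 + 1, so 15⁻¹ ≡ 46 (mod 53).

46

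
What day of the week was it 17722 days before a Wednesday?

17722 − 2531·7 = 5, so 17722 ≡ 5 (mod 7).
Wednesday − 5 days → Friday.

Friday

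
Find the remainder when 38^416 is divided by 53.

1

Square-and-reduce mod 53: 38^1≡38, 38^2≡13, 38^4≡10, 38^8≡47, 38^16≡36, 38^32≡24, 38^64≡46, 38^128≡49, 38^256≡16.
Since 416 = 32 + 128 + 256 in binary, 38^416 ≡ 24·49·16 ≡ 1 (mod 53).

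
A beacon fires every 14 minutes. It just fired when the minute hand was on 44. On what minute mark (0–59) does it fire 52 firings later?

52

52·14 = 728.
728 − 12·60 = 8, so 728 ≡ 8 (mod 60).
(44 + 8) mod 60 = 52.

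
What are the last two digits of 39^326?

61

Successive squares of 39 mod 100: 39^1≡39, 39^2≡21, 39^4≡41, 39^8≡81, 39^16≡61, 39^32≡21, 39^64≡41, 39^128≡81, 39^256≡61.
Since 326 = 2 + 4 + 64 + 256 in binary, 39^326 ≡ 21·41·41·61 ≡ 61 (mod 100).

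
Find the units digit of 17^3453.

Powers of 7 mod 10 repeat with period 4: 7, 9, 3, 1.
3453 mod 4 = 1, so the last digit matches 7^1 = 7.

7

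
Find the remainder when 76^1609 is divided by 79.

By repeated squaring mod 79: 76^1≡76, 76^2≡9, 76^4≡2, 76^8≡4, 76^16≡16, 76^32≡19, 76^64≡45, 76^128≡50, 76^256≡51, 76^512≡73, 76^1024≡36.
Since 1609 = 1 + 8 + 64 + 512 + 1024 in binary, 76^1609 ≡ 76·4·45·73·36 ≡ 36 (mod 79).

36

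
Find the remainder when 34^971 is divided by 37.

12

By repeated squaring mod 37: 34^1≡34, 34^2≡9, 34^4≡7, 34^8≡12, 34^16≡33, 34^32≡16, 34^64≡34, 34^128≡9, 34^256≡7, 34^512≡12.
Since 971 = 1 + 2 + 8 + 64 + 128 + 256 + 512 in binary, 34^971 ≡ 34·9·12·34·9·7·12 ≡ 12 (mod 37).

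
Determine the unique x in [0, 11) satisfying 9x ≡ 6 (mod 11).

8

9⁻¹ ≡ 5 (mod 11) because 9·5 = 45 = 4·11 + 1.
So x ≡ 5·6 = 30 ≡ 8 (mod 11).
Check: 9·8 = 72 = 6·11 + 6.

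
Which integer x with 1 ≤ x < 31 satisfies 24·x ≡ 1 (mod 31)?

22

24·22 = 528 = 17·31 + 1, so 24⁻¹ ≡ 22 (mod 31).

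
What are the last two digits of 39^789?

Successive squares of 39 mod 100: 39^1≡39, 39^2≡21, 39^4≡41, 39^8≡81, 39^16≡61, 39^32≡21, 39^64≡41, 39^128≡81, 39^256≡61, 39^512≡21.
789 = 1 + 4 + 16 + 256 + 512, so 39^789 ≡ 39·41·61·61·21 ≡ 59 (mod 100).

59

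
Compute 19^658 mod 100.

41

Successive squares of 19 mod 100: 19^1≡19, 19^2≡61, 19^4≡21, 19^8≡41, 19^16≡81, 19^32≡61, 19^64≡21, 19^128≡41, 19^256≡81, 19^512≡61.
658 = 2 + 16 + 128 + 512, so 19^658 ≡ 61·81·41·61 ≡ 41 (mod 100).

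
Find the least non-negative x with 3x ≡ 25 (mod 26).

17

3⁻¹ ≡ 9 (mod 26) because 3·9 = 27 = 1·26 + 1.
So x ≡ 9·25 = 225 ≡ 17 (mod 26).
Check: 3·17 = 51 = 1·26 + 25.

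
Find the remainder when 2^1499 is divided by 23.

Square-and-reduce mod 23: 2^1≡2, 2^2≡4, 2^4≡16, 2^8≡3, 2^16≡9, 2^32≡12, 2^64≡6, 2^128≡13, 2^256≡8, 2^512≡18, 2^1024≡2.
1499 = 1 + 2 + 8 + 16 + 64 + 128 + 256 + 1024, so 2^1499 ≡ 2·4·3·9·6·13·8·2 ≡ 8 (mod 23).

8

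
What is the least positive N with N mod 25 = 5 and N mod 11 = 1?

Since 11·16 ≡ 1 (mod 25), take x = 1 + 11·((5−1)·16 mod 25) = 1 + 11·14 = 155.
Check: 155 mod 25 = 5, 155 mod 11 = 1.

155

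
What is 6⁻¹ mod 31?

26

31 = 5·6 + 1
6 = 6·1 + 0
Back-substituting gives 6·26 ≡ 1 (mod 31).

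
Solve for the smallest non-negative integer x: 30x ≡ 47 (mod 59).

30⁻¹ ≡ 2 (mod 59) because 30·2 = 60 = 1·59 + 1.
Multiplying both sides by 2: x ≡ 2·47 = 94 ≡ 35 (mod 59).
Check: 30·35 = 1050 = 17·59 + 47.

35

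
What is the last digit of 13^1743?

Last digits of 3^n: 3, 9, 7, 1 (period 4).
1743 mod 4 = 3, so the last digit matches 3^3 = 7.

7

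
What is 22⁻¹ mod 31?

31 = 1·22 + 9
22 = 2·9 + 4
9 = 2·4 + 1
4 = 4·1 + 0
Back-substituting gives 22·24 ≡ 1 (mod 31).

24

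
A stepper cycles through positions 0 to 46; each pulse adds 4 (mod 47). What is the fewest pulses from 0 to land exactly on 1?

47 = 11·4 + 3
4 = 1·3 + 1
3 = 3·1 + 0
Back-substituting gives 4·12 ≡ 1 (mod 47).

12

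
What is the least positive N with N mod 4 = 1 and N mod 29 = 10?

97

x ≡ 1 (mod 4) gives x ∈ {1, 5, 9, 13, 17, 21, 25, 29, …}.
The first of these with x mod 29 = 10 is 97.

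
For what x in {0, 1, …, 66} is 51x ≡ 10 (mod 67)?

The inverse of 51 mod 67 is 46 (since 51·46 = 2346 ≡ 1).
Multiplying both sides by 46: x ≡ 46·10 = 460 ≡ 58 (mod 67).

58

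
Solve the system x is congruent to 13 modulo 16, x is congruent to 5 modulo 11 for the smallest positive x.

x ≡ 5 (mod 11) gives x ∈ {5, 16, 27, 38, 49, 60, 71, 82, …}.
The first of these with x mod 16 = 13 is 93.

93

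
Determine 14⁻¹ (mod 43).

14·40 = 560 = 13·43 + 1, so 14⁻¹ ≡ 40 (mod 43).

40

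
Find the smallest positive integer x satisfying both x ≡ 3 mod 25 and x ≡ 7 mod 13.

228

x ≡ 7 (mod 13) gives x ∈ {7, 20, 33, 46, 59, 72, 85, 98, …}.
The first of these with x mod 25 = 3 is 228.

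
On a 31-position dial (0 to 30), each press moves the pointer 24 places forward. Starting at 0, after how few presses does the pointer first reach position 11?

25

The inverse of 24 mod 31 is 22 (since 24·22 = 528 ≡ 1).
So x ≡ 22·11 = 242 ≡ 25 (mod 31).
Check: 24·25 = 600 = 19·31 + 11.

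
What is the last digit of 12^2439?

Powers of 2 mod 10 repeat with period 4: 2, 4, 8, 6.
2439 mod 4 = 3, so the last digit matches 2^3 = 8.

8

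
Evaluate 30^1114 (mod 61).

19

Successive squares of 30 mod 61: 30^1≡30, 30^2≡46, 30^4≡42, 30^8≡56, 30^16≡25, 30^32≡15, 30^64≡42, 30^128≡56, 30^256≡25, 30^512≡15, 30^1024≡42.
1114 = 2 + 8 + 16 + 64 + 1024, so 30^1114 ≡ 46·56·25·42·42 ≡ 19 (mod 61).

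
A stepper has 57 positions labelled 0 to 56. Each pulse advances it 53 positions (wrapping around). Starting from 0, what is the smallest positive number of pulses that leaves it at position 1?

53·14 = 742 = 13·57 + 1, so 53⁻¹ ≡ 14 (mod 57).

14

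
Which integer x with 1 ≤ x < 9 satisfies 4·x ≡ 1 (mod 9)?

7

9 = 2·4 + 1
4 = 4·1 + 0
Back-substituting gives 4·7 ≡ 1 (mod 9).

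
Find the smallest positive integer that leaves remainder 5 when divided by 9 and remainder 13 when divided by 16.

Since 16·4 ≡ 1 (mod 9), take x = 13 + 16·((5−13)·4 mod 9) = 13 + 16·4 = 77.
Check: 77 mod 9 = 5, 77 mod 16 = 13.

77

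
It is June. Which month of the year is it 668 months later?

February

Dividing 668 by 12 gives quotient 55 and remainder 8.
June + 8 months → February.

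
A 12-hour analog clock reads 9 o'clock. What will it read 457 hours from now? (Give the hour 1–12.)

10

457 mod 12 = 1 (since 38·12 = 456).
9 + 1 → 10 on a 12-hour dial.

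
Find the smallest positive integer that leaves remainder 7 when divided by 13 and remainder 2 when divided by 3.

x ≡ 2 (mod 3) gives x ∈ {2, 5, 8, 11, 14, 17, 20}.
The first of these with x mod 13 = 7 is 20.

20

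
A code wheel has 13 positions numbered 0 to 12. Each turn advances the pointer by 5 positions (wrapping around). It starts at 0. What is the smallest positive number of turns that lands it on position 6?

9

The inverse of 5 mod 13 is 8 (since 5·8 = 40 ≡ 1).
So x ≡ 8·6 = 48 ≡ 9 (mod 13).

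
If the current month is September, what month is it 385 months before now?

Dividing 385 by 12 gives quotient 32 and remainder 1.
September − 1 month → August.

August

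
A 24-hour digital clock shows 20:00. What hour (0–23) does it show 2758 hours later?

2758 − 114·24 = 22, so 2758 ≡ 22 (mod 24).
(20 + 22) mod 24 = 18.

18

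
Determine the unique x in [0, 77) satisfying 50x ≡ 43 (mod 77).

50⁻¹ ≡ 57 (mod 77) because 50·57 = 2850 = 37·77 + 1.
Multiplying both sides by 57: x ≡ 57·43 = 2451 ≡ 64 (mod 77).

64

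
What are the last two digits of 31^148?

Successive squares of 31 mod 100: 31^1≡31, 31^2≡61, 31^4≡21, 31^8≡41, 31^16≡81, 31^32≡61, 31^64≡21, 31^128≡41.
148 = 4 + 16 + 128, so 31^148 ≡ 21·81·41 ≡ 41 (mod 100).

41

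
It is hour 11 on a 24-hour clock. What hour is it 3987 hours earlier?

3987 mod 24 = 3 (since 166·24 = 3984).
(11 − 3) mod 24 = 8.

8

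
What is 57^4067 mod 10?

3

Powers of 7 mod 10 repeat with period 4: 7, 9, 3, 1.
4067 mod 4 = 3, so the last digit matches 7^3 = 3.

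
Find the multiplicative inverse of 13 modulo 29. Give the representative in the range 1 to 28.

29 = 2·13 + 3
13 = 4·3 + 1
3 = 3·1 + 0
Back-substituting gives 13·9 ≡ 1 (mod 29).

9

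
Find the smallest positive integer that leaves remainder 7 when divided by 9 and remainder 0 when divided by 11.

88

Since 11·5 ≡ 1 (mod 9), take x = 0 + 11·((7−0)·5 mod 9) = 0 + 11·8 = 88.
Check: 88 mod 9 = 7, 88 mod 11 = 0.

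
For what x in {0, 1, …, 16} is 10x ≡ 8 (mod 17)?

10⁻¹ ≡ 12 (mod 17) because 10·12 = 120 = 7·17 + 1.
So x ≡ 12·8 = 96 ≡ 11 (mod 17).

11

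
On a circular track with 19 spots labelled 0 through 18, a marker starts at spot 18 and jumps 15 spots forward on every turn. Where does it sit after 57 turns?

18

57·15 = 855.
Dividing 855 by 19 gives quotient 45 and remainder 0.
(18 + 0) mod 19 = 18.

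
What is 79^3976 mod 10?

1

The units digit of 79^n cycles with period 2: 9, 1, …
3976 leaves remainder 0 on division by 2, so 79^3976 ends in 1.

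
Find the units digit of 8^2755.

2

The units digit of 8^n cycles with period 4: 8, 4, 2, 6, …
2755 mod 4 = 3, so the last digit matches 8^3 = 2.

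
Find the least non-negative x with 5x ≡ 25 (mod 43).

The inverse of 5 mod 43 is 26 (since 5·26 = 130 ≡ 1).
Multiplying both sides by 26: x ≡ 26·25 = 650 ≡ 5 (mod 43).

5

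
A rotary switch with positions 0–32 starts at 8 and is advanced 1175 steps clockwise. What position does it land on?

1175 mod 33 = 20 (since 35·33 = 1155).
(8 + 20) mod 33 = 28.

28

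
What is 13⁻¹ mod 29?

13·9 = 117 = 4·29 + 1, so 13⁻¹ ≡ 9 (mod 29).

9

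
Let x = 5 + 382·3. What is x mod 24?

382·3 = 1146.
1146 − 47·24 = 18, so 1146 ≡ 18 (mod 24).
(5 + 18) mod 24 = 23.

23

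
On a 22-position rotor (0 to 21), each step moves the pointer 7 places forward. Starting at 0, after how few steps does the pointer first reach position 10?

14

7⁻¹ ≡ 19 (mod 22) because 7·19 = 133 = 6·22 + 1.
So x ≡ 19·10 = 190 ≡ 14 (mod 22).
Check: 7·14 = 98 = 4·22 + 10.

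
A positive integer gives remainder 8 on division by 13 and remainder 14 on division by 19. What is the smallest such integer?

x ≡ 8 (mod 13) gives x ∈ {8, 21, 34, 47, 60, 73, 86, 99, …}.
The first of these with x mod 19 = 14 is 242.

242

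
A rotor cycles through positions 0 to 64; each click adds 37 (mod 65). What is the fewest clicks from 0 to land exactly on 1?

58

37·58 = 2146 = 33·65 + 1, so 37⁻¹ ≡ 58 (mod 65).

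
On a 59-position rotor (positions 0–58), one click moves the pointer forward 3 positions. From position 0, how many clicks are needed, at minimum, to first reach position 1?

20

59 = 19·3 + 2
3 = 1·2 + 1
2 = 2·1 + 0
Back-substituting gives 3·20 ≡ 1 (mod 59).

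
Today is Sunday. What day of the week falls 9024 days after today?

9024 = 1289·7 + 1, so 9024 mod 7 = 1.
Sunday + 1 day → Monday.

Monday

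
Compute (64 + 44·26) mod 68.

44·26 = 1144.
Dividing 1144 by 68 gives quotient 16 and remainder 56.
(64 + 56) mod 68 = 52.

52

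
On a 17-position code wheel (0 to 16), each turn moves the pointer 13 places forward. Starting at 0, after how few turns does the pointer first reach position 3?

13⁻¹ ≡ 4 (mod 17) because 13·4 = 52 = 3·17 + 1.
So x ≡ 4·3 = 12 ≡ 12 (mod 17).

12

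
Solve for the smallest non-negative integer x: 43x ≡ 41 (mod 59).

38

The inverse of 43 mod 59 is 11 (since 43·11 = 473 ≡ 1).
Multiplying both sides by 11: x ≡ 11·41 = 451 ≡ 38 (mod 59).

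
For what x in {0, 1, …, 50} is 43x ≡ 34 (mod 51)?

43⁻¹ ≡ 19 (mod 51) because 43·19 = 817 = 16·51 + 1.
So x ≡ 19·34 = 646 ≡ 34 (mod 51).
Check: 43·34 = 1462 = 28·51 + 34.

34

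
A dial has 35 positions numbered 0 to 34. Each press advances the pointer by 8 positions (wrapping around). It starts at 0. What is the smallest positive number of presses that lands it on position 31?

17

8⁻¹ ≡ 22 (mod 35) because 8·22 = 176 = 5·35 + 1.
So x ≡ 22·31 = 682 ≡ 17 (mod 35).
Check: 8·17 = 136 = 3·35 + 31.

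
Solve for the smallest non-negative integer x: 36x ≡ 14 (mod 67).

The inverse of 36 mod 67 is 54 (since 36·54 = 1944 ≡ 1).
Multiplying both sides by 54: x ≡ 54·14 = 756 ≡ 19 (mod 67).
Check: 36·19 = 684 = 10·67 + 14.

19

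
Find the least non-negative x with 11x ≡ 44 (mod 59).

4

11⁻¹ ≡ 43 (mod 59) because 11·43 = 473 = 8·59 + 1.
Multiplying both sides by 43: x ≡ 43·44 = 1892 ≡ 4 (mod 59).
Check: 11·4 = 44 = 0·59 + 44.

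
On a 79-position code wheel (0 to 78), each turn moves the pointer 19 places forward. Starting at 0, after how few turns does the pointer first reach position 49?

40

19⁻¹ ≡ 25 (mod 79) because 19·25 = 475 = 6·79 + 1.
Multiplying both sides by 25: x ≡ 25·49 = 1225 ≡ 40 (mod 79).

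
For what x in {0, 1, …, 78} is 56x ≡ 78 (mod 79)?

56⁻¹ ≡ 24 (mod 79) because 56·24 = 1344 = 17·79 + 1.
So x ≡ 24·78 = 1872 ≡ 55 (mod 79).

55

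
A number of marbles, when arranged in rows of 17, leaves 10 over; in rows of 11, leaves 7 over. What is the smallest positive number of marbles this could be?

95

x ≡ 7 (mod 11) gives x ∈ {7, 18, 29, 40, 51, 62, 73, 84, …}.
The first of these with x mod 17 = 10 is 95.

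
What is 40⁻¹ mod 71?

16

71 = 1·40 + 31
40 = 1·31 + 9
31 = 3·9 + 4
9 = 2·4 + 1
4 = 4·1 + 0
Back-substituting gives 40·16 ≡ 1 (mod 71).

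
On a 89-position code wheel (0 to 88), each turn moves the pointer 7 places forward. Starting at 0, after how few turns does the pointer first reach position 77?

The inverse of 7 mod 89 is 51 (since 7·51 = 357 ≡ 1).
Multiplying both sides by 51: x ≡ 51·77 = 3927 ≡ 11 (mod 89).

11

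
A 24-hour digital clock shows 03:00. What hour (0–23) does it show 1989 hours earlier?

6

1989 mod 24 = 21 (since 82·24 = 1968).
(3 − 21) mod 24 = 6.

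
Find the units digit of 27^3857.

7

Powers of 7 mod 10 repeat with period 4: 7, 9, 3, 1.
3857 mod 4 = 1, so the last digit matches 7^1 = 7.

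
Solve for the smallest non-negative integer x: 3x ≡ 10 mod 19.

16

3⁻¹ ≡ 13 (mod 19) because 3·13 = 39 = 2·19 + 1.
So x ≡ 13·10 = 130 ≡ 16 (mod 19).
Check: 3·16 = 48 = 2·19 + 10.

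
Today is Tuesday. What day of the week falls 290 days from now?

Friday

290 = 41·7 + 3, so 290 mod 7 = 3.
Tuesday + 3 days → Friday.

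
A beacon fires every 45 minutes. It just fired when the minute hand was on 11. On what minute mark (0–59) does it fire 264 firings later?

264·45 = 11880.
11880 = 198·60 + 0, so 11880 mod 60 = 0.
(11 + 0) mod 60 = 11.

11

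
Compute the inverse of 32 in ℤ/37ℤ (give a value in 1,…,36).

32·22 = 704 = 19·37 + 1, so 32⁻¹ ≡ 22 (mod 37).

22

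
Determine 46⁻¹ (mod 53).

15

46·15 = 690 = 13·53 + 1, so 46⁻¹ ≡ 15 (mod 53).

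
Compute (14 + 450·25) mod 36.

450·25 = 11250.
11250 = 312·36 + 18, so 11250 mod 36 = 18.
(14 + 18) mod 36 = 32.

32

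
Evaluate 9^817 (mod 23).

16

Successive squares of 9 mod 23: 9^1≡9, 9^2≡12, 9^4≡6, 9^8≡13, 9^16≡8, 9^32≡18, 9^64≡2, 9^128≡4, 9^256≡16, 9^512≡3.
Since 817 = 1 + 16 + 32 + 256 + 512 in binary, 9^817 ≡ 9·8·18·16·3 ≡ 16 (mod 23).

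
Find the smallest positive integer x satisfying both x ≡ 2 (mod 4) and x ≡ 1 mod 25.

26

x ≡ 2 (mod 4) gives x ∈ {2, 6, 10, 14, 18, 22, 26}.
The first of these with x mod 25 = 1 is 26.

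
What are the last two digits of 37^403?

Successive squares of 37 mod 100: 37^1≡37, 37^2≡69, 37^4≡61, 37^8≡21, 37^16≡41, 37^32≡81, 37^64≡61, 37^128≡21, 37^256≡41.
403 = 1 + 2 + 16 + 128 + 256, so 37^403 ≡ 37·69·41·21·41 ≡ 53 (mod 100).

53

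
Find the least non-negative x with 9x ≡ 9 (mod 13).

The inverse of 9 mod 13 is 3 (since 9·3 = 27 ≡ 1).
Multiplying both sides by 3: x ≡ 3·9 = 27 ≡ 1 (mod 13).
Check: 9·1 = 9 = 0·13 + 9.

1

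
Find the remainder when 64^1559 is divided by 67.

62

Successive squares of 64 mod 67: 64^1≡64, 64^2≡9, 64^4≡14, 64^8≡62, 64^16≡25, 64^32≡22, 64^64≡15, 64^128≡24, 64^256≡40, 64^512≡59, 64^1024≡64.
Since 1559 = 1 + 2 + 4 + 16 + 512 + 1024 in binary, 64^1559 ≡ 64·9·14·25·59·64 ≡ 62 (mod 67).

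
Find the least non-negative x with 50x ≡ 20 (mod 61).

The inverse of 50 mod 61 is 11 (since 50·11 = 550 ≡ 1).
Multiplying both sides by 11: x ≡ 11·20 = 220 ≡ 37 (mod 61).
Check: 50·37 = 1850 = 30·61 + 20.

37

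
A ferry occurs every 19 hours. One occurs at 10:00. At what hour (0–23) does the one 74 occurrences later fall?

74·19 = 1406.
Dividing 1406 by 24 gives quotient 58 and remainder 14.
(10 + 14) mod 24 = 0.

0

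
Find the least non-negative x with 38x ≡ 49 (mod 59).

The inverse of 38 mod 59 is 14 (since 38·14 = 532 ≡ 1).
So x ≡ 14·49 = 686 ≡ 37 (mod 59).
Check: 38·37 = 1406 = 23·59 + 49.

37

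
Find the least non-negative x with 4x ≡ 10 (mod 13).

4⁻¹ ≡ 10 (mod 13) because 4·10 = 40 = 3·13 + 1.
Multiplying both sides by 10: x ≡ 10·10 = 100 ≡ 9 (mod 13).
Check: 4·9 = 36 = 2·13 + 10.

9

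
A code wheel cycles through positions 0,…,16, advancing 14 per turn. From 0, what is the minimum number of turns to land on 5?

4

14⁻¹ ≡ 11 (mod 17) because 14·11 = 154 = 9·17 + 1.
Multiplying both sides by 11: x ≡ 11·5 = 55 ≡ 4 (mod 17).
Check: 14·4 = 56 = 3·17 + 5.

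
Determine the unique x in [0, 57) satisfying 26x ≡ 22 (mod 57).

The inverse of 26 mod 57 is 11 (since 26·11 = 286 ≡ 1).
So x ≡ 11·22 = 242 ≡ 14 (mod 57).
Check: 26·14 = 364 = 6·57 + 22.

14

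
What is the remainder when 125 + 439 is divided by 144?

132

Dividing 439 by 144 gives quotient 3 and remainder 7.
(125 + 7) mod 144 = 132.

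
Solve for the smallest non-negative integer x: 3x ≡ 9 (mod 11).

The inverse of 3 mod 11 is 4 (since 3·4 = 12 ≡ 1).
So x ≡ 4·9 = 36 ≡ 3 (mod 11).
Check: 3·3 = 9 = 0·11 + 9.

3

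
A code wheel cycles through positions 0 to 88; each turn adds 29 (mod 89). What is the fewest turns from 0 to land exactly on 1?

43

29·43 = 1247 = 14·89 + 1, so 29⁻¹ ≡ 43 (mod 89).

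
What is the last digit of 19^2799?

9

The units digit of 19^n cycles with period 2: 9, 1, …
2799 leaves remainder 1 on division by 2, so 19^2799 ends in 9.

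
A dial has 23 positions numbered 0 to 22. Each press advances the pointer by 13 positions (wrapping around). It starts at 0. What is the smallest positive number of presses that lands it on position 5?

The inverse of 13 mod 23 is 16 (since 13·16 = 208 ≡ 1).
So x ≡ 16·5 = 80 ≡ 11 (mod 23).

11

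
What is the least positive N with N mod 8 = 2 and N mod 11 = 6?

50

x ≡ 2 (mod 8) gives x ∈ {2, 10, 18, 26, 34, 42, 50}.
The first of these with x mod 11 = 6 is 50.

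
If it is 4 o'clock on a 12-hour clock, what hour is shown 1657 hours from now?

1657 mod 12 = 1 (since 138·12 = 1656).
4 + 1 → 5 on a 12-hour dial.

5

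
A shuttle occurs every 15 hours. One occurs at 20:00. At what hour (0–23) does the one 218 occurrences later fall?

2

218·15 = 3270.
3270 mod 24 = 6 (since 136·24 = 3264).
(20 + 6) mod 24 = 2.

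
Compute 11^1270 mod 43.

41

Square-and-reduce mod 43: 11^1≡11, 11^2≡35, 11^4≡21, 11^8≡11, 11^16≡35, 11^32≡21, 11^64≡11, 11^128≡35, 11^256≡21, 11^512≡11, 11^1024≡35.
1270 = 2 + 4 + 16 + 32 + 64 + 128 + 1024, so 11^1270 ≡ 35·21·35·21·11·35·35 ≡ 41 (mod 43).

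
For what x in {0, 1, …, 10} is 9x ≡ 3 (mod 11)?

4

9⁻¹ ≡ 5 (mod 11) because 9·5 = 45 = 4·11 + 1.
So x ≡ 5·3 = 15 ≡ 4 (mod 11).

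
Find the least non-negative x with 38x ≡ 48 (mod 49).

9

The inverse of 38 mod 49 is 40 (since 38·40 = 1520 ≡ 1).
So x ≡ 40·48 = 1920 ≡ 9 (mod 49).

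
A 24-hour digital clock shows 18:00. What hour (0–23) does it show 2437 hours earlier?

2437 mod 24 = 13 (since 101·24 = 2424).
(18 − 13) mod 24 = 5.

5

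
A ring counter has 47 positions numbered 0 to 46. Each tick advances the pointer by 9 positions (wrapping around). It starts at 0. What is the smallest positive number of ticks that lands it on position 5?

11

The inverse of 9 mod 47 is 21 (since 9·21 = 189 ≡ 1).
So x ≡ 21·5 = 105 ≡ 11 (mod 47).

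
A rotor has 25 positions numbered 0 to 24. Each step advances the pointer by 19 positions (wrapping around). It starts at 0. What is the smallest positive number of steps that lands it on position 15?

10

The inverse of 19 mod 25 is 4 (since 19·4 = 76 ≡ 1).
So x ≡ 4·15 = 60 ≡ 10 (mod 25).
Check: 19·10 = 190 = 7·25 + 15.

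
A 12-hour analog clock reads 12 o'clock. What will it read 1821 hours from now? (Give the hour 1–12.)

1821 − 151·12 = 9, so 1821 ≡ 9 (mod 12).
12 + 9 → 9 on a 12-hour dial.

9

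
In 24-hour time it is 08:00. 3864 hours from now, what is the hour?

8

3864 = 161·24 + 0, so 3864 mod 24 = 0.
(8 + 0) mod 24 = 8.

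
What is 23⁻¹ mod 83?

65

83 = 3·23 + 14
23 = 1·14 + 9
14 = 1·9 + 5
9 = 1·5 + 4
5 = 1·4 + 1
4 = 4·1 + 0
Back-substituting gives 23·65 ≡ 1 (mod 83).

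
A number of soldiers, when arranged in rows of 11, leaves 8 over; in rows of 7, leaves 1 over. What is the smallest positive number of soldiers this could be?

8

x ≡ 1 (mod 7) gives x ∈ {1, 8}.
The first of these with x mod 11 = 8 is 8.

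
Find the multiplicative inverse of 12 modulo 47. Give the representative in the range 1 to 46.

4

47 = 3·12 + 11
12 = 1·11 + 1
11 = 11·1 + 0
Back-substituting gives 12·4 ≡ 1 (mod 47).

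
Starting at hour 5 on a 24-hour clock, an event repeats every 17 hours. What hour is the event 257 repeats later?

6

257·17 = 4369.
Dividing 4369 by 24 gives quotient 182 and remainder 1.
(5 + 1) mod 24 = 6.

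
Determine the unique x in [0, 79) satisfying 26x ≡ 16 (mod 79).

The inverse of 26 mod 79 is 76 (since 26·76 = 1976 ≡ 1).
So x ≡ 76·16 = 1216 ≡ 31 (mod 79).

31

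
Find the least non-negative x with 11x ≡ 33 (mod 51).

3

The inverse of 11 mod 51 is 14 (since 11·14 = 154 ≡ 1).
Multiplying both sides by 14: x ≡ 14·33 = 462 ≡ 3 (mod 51).
Check: 11·3 = 33 = 0·51 + 33.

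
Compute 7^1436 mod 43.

6

Successive squares of 7 mod 43: 7^1≡7, 7^2≡6, 7^4≡36, 7^8≡6, 7^16≡36, 7^32≡6, 7^64≡36, 7^128≡6, 7^256≡36, 7^512≡6, 7^1024≡36.
Since 1436 = 4 + 8 + 16 + 128 + 256 + 1024 in binary, 7^1436 ≡ 36·6·36·6·36·36 ≡ 6 (mod 43).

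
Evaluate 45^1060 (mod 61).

13

By repeated squaring mod 61: 45^1≡45, 45^2≡12, 45^4≡22, 45^8≡57, 45^16≡16, 45^32≡12, 45^64≡22, 45^128≡57, 45^256≡16, 45^512≡12, 45^1024≡22.
1060 = 4 + 32 + 1024, so 45^1060 ≡ 22·12·22 ≡ 13 (mod 61).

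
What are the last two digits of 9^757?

69

By repeated squaring mod 100: 9^1≡9, 9^2≡81, 9^4≡61, 9^8≡21, 9^16≡41, 9^32≡81, 9^64≡61, 9^128≡21, 9^256≡41, 9^512≡81.
757 = 1 + 4 + 16 + 32 + 64 + 128 + 512, so 9^757 ≡ 9·61·41·81·61·21·81 ≡ 69 (mod 100).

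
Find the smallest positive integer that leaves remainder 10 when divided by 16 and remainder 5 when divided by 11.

x ≡ 5 (mod 11) gives x ∈ {5, 16, 27, 38, 49, 60, 71, 82, …}.
The first of these with x mod 16 = 10 is 170.

170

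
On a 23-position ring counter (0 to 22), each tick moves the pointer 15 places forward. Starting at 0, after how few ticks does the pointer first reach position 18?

The inverse of 15 mod 23 is 20 (since 15·20 = 300 ≡ 1).
Multiplying both sides by 20: x ≡ 20·18 = 360 ≡ 15 (mod 23).

15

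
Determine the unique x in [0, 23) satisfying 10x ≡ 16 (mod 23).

The inverse of 10 mod 23 is 7 (since 10·7 = 70 ≡ 1).
Multiplying both sides by 7: x ≡ 7·16 = 112 ≡ 20 (mod 23).
Check: 10·20 = 200 = 8·23 + 16.

20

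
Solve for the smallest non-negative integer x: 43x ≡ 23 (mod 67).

The inverse of 43 mod 67 is 53 (since 43·53 = 2279 ≡ 1).
So x ≡ 53·23 = 1219 ≡ 13 (mod 67).
Check: 43·13 = 559 = 8·67 + 23.

13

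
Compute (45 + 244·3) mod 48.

244·3 = 732.
732 mod 48 = 12 (since 15·48 = 720).
(45 + 12) mod 48 = 9.

9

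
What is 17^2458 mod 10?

The units digit of 17^n cycles with period 4: 7, 9, 3, 1, …
2458 leaves remainder 2 on division by 4, so 17^2458 ends in 9.

9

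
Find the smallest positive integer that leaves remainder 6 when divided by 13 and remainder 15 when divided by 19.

x ≡ 6 (mod 13) gives x ∈ {6, 19, 32, 45, 58, 71, 84, 97, …}.
The first of these with x mod 19 = 15 is 110.

110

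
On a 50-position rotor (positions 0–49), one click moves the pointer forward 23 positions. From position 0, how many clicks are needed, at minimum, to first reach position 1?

37

50 = 2·23 + 4
23 = 5·4 + 3
4 = 1·3 + 1
3 = 3·1 + 0
Back-substituting gives 23·37 ≡ 1 (mod 50).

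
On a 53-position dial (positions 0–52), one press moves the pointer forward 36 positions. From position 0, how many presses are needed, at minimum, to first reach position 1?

36·28 = 1008 = 19·53 + 1, so 36⁻¹ ≡ 28 (mod 53).

28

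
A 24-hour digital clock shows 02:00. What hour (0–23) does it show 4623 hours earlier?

Dividing 4623 by 24 gives quotient 192 and remainder 15.
(2 − 15) mod 24 = 11.

11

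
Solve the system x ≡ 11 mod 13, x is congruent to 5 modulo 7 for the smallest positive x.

x ≡ 5 (mod 7) gives x ∈ {5, 12, 19, 26, 33, 40, 47, 54, …}.
The first of these with x mod 13 = 11 is 89.

89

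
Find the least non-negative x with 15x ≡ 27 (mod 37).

24

The inverse of 15 mod 37 is 5 (since 15·5 = 75 ≡ 1).
So x ≡ 5·27 = 135 ≡ 24 (mod 37).
Check: 15·24 = 360 = 9·37 + 27.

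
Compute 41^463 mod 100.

Successive squares of 41 mod 100: 41^1≡41, 41^2≡81, 41^4≡61, 41^8≡21, 41^16≡41, 41^32≡81, 41^64≡61, 41^128≡21, 41^256≡41.
Since 463 = 1 + 2 + 4 + 8 + 64 + 128 + 256 in binary, 41^463 ≡ 41·81·61·21·61·21·41 ≡ 21 (mod 100).

21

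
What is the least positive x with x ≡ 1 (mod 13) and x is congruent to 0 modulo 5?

x ≡ 0 (mod 5) gives x ∈ {0, 5, 10, 15, 20, 25, 30, 35, …}.
The first of these with x mod 13 = 1 is 40.

40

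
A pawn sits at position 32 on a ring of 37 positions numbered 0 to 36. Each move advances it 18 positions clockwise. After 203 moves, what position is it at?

203·18 = 3654.
Dividing 3654 by 37 gives quotient 98 and remainder 28.
(32 + 28) mod 37 = 23.

23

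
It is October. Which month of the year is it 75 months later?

75 mod 12 = 3 (since 6·12 = 72).
October + 3 months → January.

January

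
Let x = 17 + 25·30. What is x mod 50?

25·30 = 750.
750 mod 50 = 0 (since 15·50 = 750).
(17 + 0) mod 50 = 17.

17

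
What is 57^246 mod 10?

9

The units digit of 57^n cycles with period 4: 7, 9, 3, 1, …
246 mod 4 = 2, so the last digit matches 7^2 = 9.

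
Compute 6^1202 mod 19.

5

By repeated squaring mod 19: 6^1≡6, 6^2≡17, 6^4≡4, 6^8≡16, 6^16≡9, 6^32≡5, 6^64≡6, 6^128≡17, 6^256≡4, 6^512≡16, 6^1024≡9.
1202 = 2 + 16 + 32 + 128 + 1024, so 6^1202 ≡ 17·9·5·17·9 ≡ 5 (mod 19).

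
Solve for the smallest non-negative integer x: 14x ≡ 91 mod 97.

14⁻¹ ≡ 7 (mod 97) because 14·7 = 98 = 1·97 + 1.
Multiplying both sides by 7: x ≡ 7·91 = 637 ≡ 55 (mod 97).
Check: 14·55 = 770 = 7·97 + 91.

55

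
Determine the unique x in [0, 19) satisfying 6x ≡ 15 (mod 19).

The inverse of 6 mod 19 is 16 (since 6·16 = 96 ≡ 1).
Multiplying both sides by 16: x ≡ 16·15 = 240 ≡ 12 (mod 19).

12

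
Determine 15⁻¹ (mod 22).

15·3 = 45 = 2·22 + 1, so 15⁻¹ ≡ 3 (mod 22).

3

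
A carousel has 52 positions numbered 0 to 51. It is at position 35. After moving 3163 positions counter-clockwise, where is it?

44

3163 mod 52 = 43 (since 60·52 = 3120).
(35 − 43) mod 52 = 44.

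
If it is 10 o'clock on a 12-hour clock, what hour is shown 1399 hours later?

5

1399 = 116·12 + 7, so 1399 mod 12 = 7.
10 + 7 → 5 on a 12-hour dial.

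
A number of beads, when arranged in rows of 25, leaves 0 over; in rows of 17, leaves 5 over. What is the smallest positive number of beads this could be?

x ≡ 5 (mod 17) gives x ∈ {5, 22, 39, 56, 73, 90, 107, 124, …}.
The first of these with x mod 25 = 0 is 175.

175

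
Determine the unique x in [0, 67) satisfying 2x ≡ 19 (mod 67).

2⁻¹ ≡ 34 (mod 67) because 2·34 = 68 = 1·67 + 1.
Multiplying both sides by 34: x ≡ 34·19 = 646 ≡ 43 (mod 67).
Check: 2·43 = 86 = 1·67 + 19.

43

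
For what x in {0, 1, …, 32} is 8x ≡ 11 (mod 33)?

22

8⁻¹ ≡ 29 (mod 33) because 8·29 = 232 = 7·33 + 1.
So x ≡ 29·11 = 319 ≡ 22 (mod 33).
Check: 8·22 = 176 = 5·33 + 11.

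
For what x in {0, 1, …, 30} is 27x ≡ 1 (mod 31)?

23

The inverse of 27 mod 31 is 23 (since 27·23 = 621 ≡ 1).
Multiplying both sides by 23: x ≡ 23·1 = 23 ≡ 23 (mod 31).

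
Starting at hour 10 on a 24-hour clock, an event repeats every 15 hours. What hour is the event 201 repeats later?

201·15 = 3015.
Dividing 3015 by 24 gives quotient 125 and remainder 15.
(10 + 15) mod 24 = 1.

1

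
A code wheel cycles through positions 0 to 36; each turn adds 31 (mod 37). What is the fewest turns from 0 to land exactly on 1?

37 = 1·31 + 6
31 = 5·6 + 1
6 = 6·1 + 0
Back-substituting gives 31·6 ≡ 1 (mod 37).

6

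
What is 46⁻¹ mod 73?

73 = 1·46 + 27
46 = 1·27 + 19
27 = 1·19 + 8
19 = 2·8 + 3
8 = 2·3 + 2
3 = 1·2 + 1
2 = 2·1 + 0
Back-substituting gives 46·27 ≡ 1 (mod 73).

27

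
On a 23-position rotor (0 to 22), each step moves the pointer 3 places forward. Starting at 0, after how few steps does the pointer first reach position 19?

The inverse of 3 mod 23 is 8 (since 3·8 = 24 ≡ 1).
Multiplying both sides by 8: x ≡ 8·19 = 152 ≡ 14 (mod 23).

14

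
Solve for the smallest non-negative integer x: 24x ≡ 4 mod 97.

24⁻¹ ≡ 93 (mod 97) because 24·93 = 2232 = 23·97 + 1.
So x ≡ 93·4 = 372 ≡ 81 (mod 97).
Check: 24·81 = 1944 = 20·97 + 4.

81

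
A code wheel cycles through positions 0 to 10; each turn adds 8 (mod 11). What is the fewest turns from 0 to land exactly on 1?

7

11 = 1·8 + 3
8 = 2·3 + 2
3 = 1·2 + 1
2 = 2·1 + 0
Back-substituting gives 8·7 ≡ 1 (mod 11).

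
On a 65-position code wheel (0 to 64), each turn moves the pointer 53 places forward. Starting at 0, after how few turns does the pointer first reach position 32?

The inverse of 53 mod 65 is 27 (since 53·27 = 1431 ≡ 1).
So x ≡ 27·32 = 864 ≡ 19 (mod 65).

19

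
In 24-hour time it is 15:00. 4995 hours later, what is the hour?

18

Dividing 4995 by 24 gives quotient 208 and remainder 3.
(15 + 3) mod 24 = 18.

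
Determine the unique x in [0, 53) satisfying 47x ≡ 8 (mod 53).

34

The inverse of 47 mod 53 is 44 (since 47·44 = 2068 ≡ 1).
Multiplying both sides by 44: x ≡ 44·8 = 352 ≡ 34 (mod 53).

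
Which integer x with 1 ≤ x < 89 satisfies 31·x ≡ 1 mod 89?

23

31·23 = 713 = 8·89 + 1, so 31⁻¹ ≡ 23 (mod 89).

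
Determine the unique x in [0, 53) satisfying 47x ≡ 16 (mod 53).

15

47⁻¹ ≡ 44 (mod 53) because 47·44 = 2068 = 39·53 + 1.
Multiplying both sides by 44: x ≡ 44·16 = 704 ≡ 15 (mod 53).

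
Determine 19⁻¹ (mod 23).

23 = 1·19 + 4
19 = 4·4 + 3
4 = 1·3 + 1
3 = 3·1 + 0
Back-substituting gives 19·17 ≡ 1 (mod 23).

17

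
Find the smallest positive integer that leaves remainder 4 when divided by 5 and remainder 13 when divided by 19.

89

Since 19·4 ≡ 1 (mod 5), take x = 13 + 19·((4−13)·4 mod 5) = 13 + 19·4 = 89.
Check: 89 mod 5 = 4, 89 mod 19 = 13.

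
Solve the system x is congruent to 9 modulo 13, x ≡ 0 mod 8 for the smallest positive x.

48

x ≡ 0 (mod 8) gives x ∈ {0, 8, 16, 24, 32, 40, 48}.
The first of these with x mod 13 = 9 is 48.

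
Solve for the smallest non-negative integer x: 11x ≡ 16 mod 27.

26

The inverse of 11 mod 27 is 5 (since 11·5 = 55 ≡ 1).
So x ≡ 5·16 = 80 ≡ 26 (mod 27).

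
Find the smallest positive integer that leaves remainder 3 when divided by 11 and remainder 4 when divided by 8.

36

x ≡ 4 (mod 8) gives x ∈ {4, 12, 20, 28, 36}.
The first of these with x mod 11 = 3 is 36.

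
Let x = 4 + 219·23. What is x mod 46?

27

219·23 = 5037.
5037 − 109·46 = 23, so 5037 ≡ 23 (mod 46).
(4 + 23) mod 46 = 27.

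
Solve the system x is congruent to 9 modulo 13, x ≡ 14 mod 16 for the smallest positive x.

Since 16·9 ≡ 1 (mod 13), take x = 14 + 16·((9−14)·9 mod 13) = 14 + 16·7 = 126.
Check: 126 mod 13 = 9, 126 mod 16 = 14.

126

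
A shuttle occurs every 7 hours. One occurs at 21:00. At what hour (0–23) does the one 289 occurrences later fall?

289·7 = 2023.
Dividing 2023 by 24 gives quotient 84 and remainder 7.
(21 + 7) mod 24 = 4.

4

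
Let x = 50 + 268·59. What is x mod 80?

268·59 = 15812.
15812 mod 80 = 52 (since 197·80 = 15760).
(50 + 52) mod 80 = 22.

22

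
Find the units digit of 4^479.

Powers of 4 mod 10 repeat with period 2: 4, 6.
479 leaves remainder 1 on division by 2, so 4^479 ends in 4.

4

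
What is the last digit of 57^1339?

The units digit of 57^n cycles with period 4: 7, 9, 3, 1, …
1339 mod 4 = 3, so the last digit matches 7^3 = 3.

3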